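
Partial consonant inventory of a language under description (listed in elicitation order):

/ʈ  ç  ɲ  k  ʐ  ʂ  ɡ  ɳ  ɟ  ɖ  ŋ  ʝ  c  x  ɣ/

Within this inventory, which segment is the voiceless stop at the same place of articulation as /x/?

/x/ is a voiceless velar fricative.
The voiceless stop at the same place is a voiceless velar stop — in this inventory, /k/.

/k/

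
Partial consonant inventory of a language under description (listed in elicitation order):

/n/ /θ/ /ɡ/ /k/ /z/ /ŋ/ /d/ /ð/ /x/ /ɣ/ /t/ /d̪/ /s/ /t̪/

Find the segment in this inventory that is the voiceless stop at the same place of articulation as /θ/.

/t̪/

/θ/ is a voiceless dental fricative.
The voiceless stop at the same place is a voiceless dental stop — in this inventory, /t̪/.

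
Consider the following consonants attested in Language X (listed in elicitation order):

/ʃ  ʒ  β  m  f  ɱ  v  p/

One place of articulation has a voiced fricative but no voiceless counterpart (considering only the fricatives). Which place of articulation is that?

bilabial

bilabial: voiceless —, voiced /β/.
labiodental: voiceless /f/, voiced /v/.
postalveolar: voiceless /ʃ/, voiced /ʒ/.
Every place of articulation has a voiceless member except bilabial, where /ɸ/ would be expected.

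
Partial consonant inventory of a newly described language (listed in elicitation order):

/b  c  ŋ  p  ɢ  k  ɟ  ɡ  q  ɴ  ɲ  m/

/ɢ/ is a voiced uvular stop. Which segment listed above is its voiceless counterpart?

/q/

The voiceless counterpart is a voiceless uvular stop — in this inventory, /q/.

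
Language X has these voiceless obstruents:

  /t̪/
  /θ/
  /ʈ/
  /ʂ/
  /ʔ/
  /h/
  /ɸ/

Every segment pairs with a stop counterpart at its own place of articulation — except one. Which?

Dental: /t̪/ ~ /θ/
Retroflex: /ʈ/ ~ /ʂ/
Glottal: /ʔ/ ~ /h/
Bilabial: only /ɸ/ (fricative); no stop partner.
So /ɸ/ is the unpaired segment.

/ɸ/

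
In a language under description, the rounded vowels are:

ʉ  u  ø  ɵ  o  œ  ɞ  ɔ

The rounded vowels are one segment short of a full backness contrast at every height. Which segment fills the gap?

high: front —, central /ʉ/, back /u/.
high-mid: front /ø/, central /ɵ/, back /o/.
low-mid: front /œ/, central /ɞ/, back /ɔ/.
The high row has no front member, so the gap is the high front rounded vowel /y/.

/y/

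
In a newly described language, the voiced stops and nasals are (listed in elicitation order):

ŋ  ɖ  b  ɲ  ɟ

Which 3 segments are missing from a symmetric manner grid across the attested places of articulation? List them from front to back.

/m/, /ɳ/, /ɡ/

place of articulation  oral stop  nasal   
bilabial          b         —       
retroflex         ɖ         —       
palatal           ɟ         ɲ       
velar             —         ŋ       
Gaps, from front to back: bilabial lacks nasal (/m/); retroflex lacks nasal (/ɳ/); velar lacks oral stop (/ɡ/).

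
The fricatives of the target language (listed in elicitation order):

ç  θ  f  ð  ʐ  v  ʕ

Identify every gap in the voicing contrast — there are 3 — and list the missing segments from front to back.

labiodental: voiceless /f/, voiced /v/.
dental: voiceless /θ/, voiced /ð/.
retroflex: voiceless —, voiced /ʐ/.
palatal: voiceless /ç/, voiced —.
pharyngeal: voiceless —, voiced /ʕ/.
Gaps, from front to back: retroflex lacks voiceless (/ʂ/); palatal lacks voiced (/ʝ/); pharyngeal lacks voiceless (/ħ/).

/ʂ/, /ʝ/, /ħ/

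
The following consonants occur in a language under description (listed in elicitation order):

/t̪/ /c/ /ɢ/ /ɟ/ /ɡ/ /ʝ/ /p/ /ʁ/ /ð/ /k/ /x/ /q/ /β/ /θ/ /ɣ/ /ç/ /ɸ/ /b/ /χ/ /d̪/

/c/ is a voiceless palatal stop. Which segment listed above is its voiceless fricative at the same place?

The voiceless fricative at the same place is a voiceless palatal fricative — in this inventory, /ç/.

/ç/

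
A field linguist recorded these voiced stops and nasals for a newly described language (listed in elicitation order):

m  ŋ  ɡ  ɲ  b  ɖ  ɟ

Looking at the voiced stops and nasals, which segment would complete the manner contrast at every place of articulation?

/ɳ/

place of articulation  oral stop  nasal   
bilabial          b         m       
retroflex         ɖ         —       
palatal           ɟ         ɲ       
velar             ɡ         ŋ       
The retroflex row has no nasal member, so the gap is the retroflex nasal /ɳ/.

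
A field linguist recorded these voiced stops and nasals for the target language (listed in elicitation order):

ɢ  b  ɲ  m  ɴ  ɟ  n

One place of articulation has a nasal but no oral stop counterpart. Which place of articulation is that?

Oral stop: /b/ (bilabial), /ɟ/ (palatal), /ɢ/ (uvular).
Nasal: /m/ (bilabial), /n/ (alveolar), /ɲ/ (palatal), /ɴ/ (uvular).
Every place of articulation has an oral stop member except alveolar, where /d/ would be expected.

alveolar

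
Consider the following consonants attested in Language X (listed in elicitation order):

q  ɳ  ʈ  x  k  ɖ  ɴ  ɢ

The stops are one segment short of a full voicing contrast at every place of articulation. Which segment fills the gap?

retroflex: voiceless /ʈ/, voiced /ɖ/.
velar: voiceless /k/, voiced —.
uvular: voiceless /q/, voiced /ɢ/.
The velar row has no voiced member, so the gap is the voiced velar stop /ɡ/.

/ɡ/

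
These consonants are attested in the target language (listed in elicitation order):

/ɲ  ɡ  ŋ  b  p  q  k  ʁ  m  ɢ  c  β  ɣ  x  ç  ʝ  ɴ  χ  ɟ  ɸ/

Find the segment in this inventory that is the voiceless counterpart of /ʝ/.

/ç/

/ʝ/ is a voiced palatal fricative.
The voiceless counterpart is a voiceless palatal fricative — in this inventory, /ç/.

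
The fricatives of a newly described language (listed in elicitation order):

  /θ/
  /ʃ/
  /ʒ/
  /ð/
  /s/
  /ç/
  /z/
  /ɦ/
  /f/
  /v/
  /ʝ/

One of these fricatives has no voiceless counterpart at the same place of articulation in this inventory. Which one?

/ɦ/

Labiodental: /f/ ~ /v/
Dental: /θ/ ~ /ð/
Alveolar: /s/ ~ /z/
Postalveolar: /ʃ/ ~ /ʒ/
Palatal: /ç/ ~ /ʝ/
Glottal: only /ɦ/ (voiced); no voiceless partner.
So /ɦ/ is the unpaired segment.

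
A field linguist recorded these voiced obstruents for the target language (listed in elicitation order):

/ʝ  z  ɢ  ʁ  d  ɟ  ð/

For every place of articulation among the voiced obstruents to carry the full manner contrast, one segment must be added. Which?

/d̪/

dental: stop —, fricative /ð/.
alveolar: stop /d/, fricative /z/.
palatal: stop /ɟ/, fricative /ʝ/.
uvular: stop /ɢ/, fricative /ʁ/.
The dental row has no stop member, so the gap is the dental stop /d̪/.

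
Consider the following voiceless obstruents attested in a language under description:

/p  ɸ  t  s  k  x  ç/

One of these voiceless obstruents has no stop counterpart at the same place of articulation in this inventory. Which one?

Bilabial: /p/ ~ /ɸ/
Alveolar: /t/ ~ /s/
Velar: /k/ ~ /x/
Palatal: only /ç/ (fricative); no stop partner.
So /ç/ is the unpaired segment.

/ç/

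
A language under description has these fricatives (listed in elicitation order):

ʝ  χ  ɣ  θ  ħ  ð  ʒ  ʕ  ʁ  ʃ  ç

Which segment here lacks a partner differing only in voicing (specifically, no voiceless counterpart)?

/ɣ/

Dental: /θ/ ~ /ð/
Postalveolar: /ʃ/ ~ /ʒ/
Palatal: /ç/ ~ /ʝ/
Uvular: /χ/ ~ /ʁ/
Pharyngeal: /ħ/ ~ /ʕ/
Velar: only /ɣ/ (voiced); no voiceless partner.
So /ɣ/ is the unpaired segment.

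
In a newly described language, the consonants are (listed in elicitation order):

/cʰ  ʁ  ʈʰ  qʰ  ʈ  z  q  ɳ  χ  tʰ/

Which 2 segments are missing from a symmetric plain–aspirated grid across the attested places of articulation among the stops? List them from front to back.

place of articulation  plain     aspirated
alveolar          —         tʰ      
retroflex         ʈ         ʈʰ      
palatal           —         cʰ      
uvular            q         qʰ      
Gaps, from front to back: alveolar lacks plain (/t/); palatal lacks plain (/c/).

/t/, /c/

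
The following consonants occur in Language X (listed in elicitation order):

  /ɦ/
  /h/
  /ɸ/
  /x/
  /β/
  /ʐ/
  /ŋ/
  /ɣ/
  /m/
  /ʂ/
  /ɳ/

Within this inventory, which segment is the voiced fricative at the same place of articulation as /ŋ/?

/ɣ/

/ŋ/ is a velar nasal.
The voiced fricative at the same place is a voiced velar fricative — in this inventory, /ɣ/.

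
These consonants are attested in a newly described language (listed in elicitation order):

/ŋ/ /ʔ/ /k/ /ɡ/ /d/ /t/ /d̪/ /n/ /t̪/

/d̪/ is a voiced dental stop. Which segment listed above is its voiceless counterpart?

The voiceless counterpart is a voiceless dental stop — in this inventory, /t̪/.

/t̪/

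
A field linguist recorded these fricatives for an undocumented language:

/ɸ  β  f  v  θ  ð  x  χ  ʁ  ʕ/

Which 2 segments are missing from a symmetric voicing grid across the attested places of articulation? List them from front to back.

place of articulation  voiceless  voiced  
bilabial          ɸ         β       
labiodental       f         v       
dental            θ         ð       
velar             x         —       
uvular            χ         ʁ       
pharyngeal        —         ʕ       
Gaps, from front to back: velar lacks voiced (/ɣ/); pharyngeal lacks voiceless (/ħ/).

/ɣ/, /ħ/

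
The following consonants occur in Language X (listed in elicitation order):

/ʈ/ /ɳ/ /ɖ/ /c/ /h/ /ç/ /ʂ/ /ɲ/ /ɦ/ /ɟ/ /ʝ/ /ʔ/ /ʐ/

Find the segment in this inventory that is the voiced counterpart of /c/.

/c/ is a voiceless palatal stop.
The voiced counterpart is a voiced palatal stop — in this inventory, /ɟ/.

/ɟ/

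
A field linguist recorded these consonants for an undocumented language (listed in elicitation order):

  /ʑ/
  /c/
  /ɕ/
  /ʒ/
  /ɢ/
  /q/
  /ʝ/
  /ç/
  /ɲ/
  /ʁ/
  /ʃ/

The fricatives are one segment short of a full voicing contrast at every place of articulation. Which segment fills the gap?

Voiceless: /ʃ/ (postalveolar), /ɕ/ (alveolo-palatal), /ç/ (palatal).
Voiced: /ʒ/ (postalveolar), /ʑ/ (alveolo-palatal), /ʝ/ (palatal), /ʁ/ (uvular).
The uvular row has no voiceless member, so the gap is the voiceless uvular fricative /χ/.

/χ/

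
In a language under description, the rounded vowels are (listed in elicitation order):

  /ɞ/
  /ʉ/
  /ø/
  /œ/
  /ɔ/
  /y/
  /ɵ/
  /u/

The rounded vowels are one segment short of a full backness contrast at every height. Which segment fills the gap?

Front: /y/ (high), /ø/ (high-mid), /œ/ (low-mid).
Central: /ʉ/ (high), /ɵ/ (high-mid), /ɞ/ (low-mid).
Back: /u/ (high), /ɔ/ (low-mid).
The high-mid row has no back member, so the gap is the high-mid back rounded vowel /o/.

/o/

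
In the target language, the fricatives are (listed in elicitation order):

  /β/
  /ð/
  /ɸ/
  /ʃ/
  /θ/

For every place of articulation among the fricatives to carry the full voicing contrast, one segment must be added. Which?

bilabial: voiceless /ɸ/, voiced /β/.
dental: voiceless /θ/, voiced /ð/.
postalveolar: voiceless /ʃ/, voiced —.
The postalveolar row has no voiced member, so the gap is the voiced postalveolar fricative /ʒ/.

/ʒ/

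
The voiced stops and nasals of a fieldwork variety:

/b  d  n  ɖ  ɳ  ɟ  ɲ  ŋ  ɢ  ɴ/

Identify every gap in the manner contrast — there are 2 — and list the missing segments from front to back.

/m/, /ɡ/

bilabial: oral stop /b/, nasal —.
alveolar: oral stop /d/, nasal /n/.
retroflex: oral stop /ɖ/, nasal /ɳ/.
palatal: oral stop /ɟ/, nasal /ɲ/.
velar: oral stop —, nasal /ŋ/.
uvular: oral stop /ɢ/, nasal /ɴ/.
Gaps, from front to back: bilabial lacks nasal (/m/); velar lacks oral stop (/ɡ/).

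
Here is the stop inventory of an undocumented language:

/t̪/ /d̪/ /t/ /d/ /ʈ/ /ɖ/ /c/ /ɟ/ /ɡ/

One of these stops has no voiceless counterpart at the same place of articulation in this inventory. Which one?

Dental: /t̪/ ~ /d̪/
Alveolar: /t/ ~ /d/
Retroflex: /ʈ/ ~ /ɖ/
Palatal: /c/ ~ /ɟ/
Velar: only /ɡ/ (voiced); no voiceless partner.
So /ɡ/ is the unpaired segment.

/ɡ/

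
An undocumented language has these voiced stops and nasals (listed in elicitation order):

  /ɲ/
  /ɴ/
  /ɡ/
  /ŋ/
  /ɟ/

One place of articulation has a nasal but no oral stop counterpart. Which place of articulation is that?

uvular

Oral stop: /ɟ/ (palatal), /ɡ/ (velar).
Nasal: /ɲ/ (palatal), /ŋ/ (velar), /ɴ/ (uvular).
Every place of articulation has an oral stop member except uvular, where /ɢ/ would be expected.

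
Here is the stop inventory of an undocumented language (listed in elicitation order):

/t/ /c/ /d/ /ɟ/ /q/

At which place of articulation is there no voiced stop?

uvular

alveolar: voiceless /t/, voiced /d/.
palatal: voiceless /c/, voiced /ɟ/.
uvular: voiceless /q/, voiced —.
Every place of articulation has a voiced member except uvular, where /ɢ/ would be expected.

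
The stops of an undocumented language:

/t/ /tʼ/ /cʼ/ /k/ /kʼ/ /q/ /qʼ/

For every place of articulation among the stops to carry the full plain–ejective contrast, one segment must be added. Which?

/c/

place of articulation  plain     ejective
alveolar          t         tʼ      
palatal           —         cʼ      
velar             k         kʼ      
uvular            q         qʼ      
The palatal row has no plain member, so the gap is the plain palatal stop /c/.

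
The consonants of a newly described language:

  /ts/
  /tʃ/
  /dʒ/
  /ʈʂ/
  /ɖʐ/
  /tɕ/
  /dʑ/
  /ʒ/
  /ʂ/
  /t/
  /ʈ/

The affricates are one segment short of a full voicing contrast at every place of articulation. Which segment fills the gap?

/dz/

place of articulation  voiceless  voiced  
alveolar          ts        —       
postalveolar      tʃ        dʒ      
retroflex         ʈʂ        ɖʐ      
alveolo-palatal   tɕ        dʑ      
The alveolar row has no voiced member, so the gap is the voiced alveolar affricate /dz/.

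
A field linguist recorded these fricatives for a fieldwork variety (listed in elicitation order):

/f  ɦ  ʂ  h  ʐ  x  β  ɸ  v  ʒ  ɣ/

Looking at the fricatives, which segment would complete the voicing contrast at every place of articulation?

bilabial: voiceless /ɸ/, voiced /β/.
labiodental: voiceless /f/, voiced /v/.
postalveolar: voiceless —, voiced /ʒ/.
retroflex: voiceless /ʂ/, voiced /ʐ/.
velar: voiceless /x/, voiced /ɣ/.
glottal: voiceless /h/, voiced /ɦ/.
The postalveolar row has no voiceless member, so the gap is the voiceless postalveolar fricative /ʃ/.

/ʃ/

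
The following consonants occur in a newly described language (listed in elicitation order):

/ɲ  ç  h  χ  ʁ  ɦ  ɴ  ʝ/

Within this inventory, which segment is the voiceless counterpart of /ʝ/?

/ç/

/ʝ/ is a voiced palatal fricative.
The voiceless counterpart is a voiceless palatal fricative — in this inventory, /ç/.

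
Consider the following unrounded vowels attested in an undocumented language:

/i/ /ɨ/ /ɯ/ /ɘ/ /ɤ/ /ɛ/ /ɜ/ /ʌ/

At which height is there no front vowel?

high-mid

height            front     central   back    
high              i         ɨ         ɯ       
high-mid          —         ɘ         ɤ       
low-mid           ɛ         ɜ         ʌ       
Every height has a front member except high-mid, where /e/ would be expected.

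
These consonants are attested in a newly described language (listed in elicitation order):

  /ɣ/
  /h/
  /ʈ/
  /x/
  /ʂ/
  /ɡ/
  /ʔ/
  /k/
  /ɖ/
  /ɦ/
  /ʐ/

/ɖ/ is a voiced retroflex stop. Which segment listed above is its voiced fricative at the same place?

/ʐ/

The voiced fricative at the same place is a voiced retroflex fricative — in this inventory, /ʐ/.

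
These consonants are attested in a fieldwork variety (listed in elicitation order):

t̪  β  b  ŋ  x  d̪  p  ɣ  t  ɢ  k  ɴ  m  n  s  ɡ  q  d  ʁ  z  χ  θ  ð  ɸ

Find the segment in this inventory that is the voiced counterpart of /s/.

/z/

/s/ is a voiceless alveolar fricative.
The voiced counterpart is a voiced alveolar fricative — in this inventory, /z/.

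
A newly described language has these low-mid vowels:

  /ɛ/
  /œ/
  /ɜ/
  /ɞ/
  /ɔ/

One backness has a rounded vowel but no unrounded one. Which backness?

Unrounded: /ɛ/ (front), /ɜ/ (central).
Rounded: /œ/ (front), /ɞ/ (central), /ɔ/ (back).
Every backness has an unrounded member except back, where /ʌ/ would be expected.

back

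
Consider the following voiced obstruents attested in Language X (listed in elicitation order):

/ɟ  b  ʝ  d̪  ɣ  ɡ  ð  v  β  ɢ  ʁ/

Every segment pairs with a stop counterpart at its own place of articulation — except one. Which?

/v/

Bilabial: /b/ ~ /β/
Dental: /d̪/ ~ /ð/
Palatal: /ɟ/ ~ /ʝ/
Velar: /ɡ/ ~ /ɣ/
Uvular: /ɢ/ ~ /ʁ/
Labiodental: only /v/ (fricative); no stop partner.
So /v/ is the unpaired segment.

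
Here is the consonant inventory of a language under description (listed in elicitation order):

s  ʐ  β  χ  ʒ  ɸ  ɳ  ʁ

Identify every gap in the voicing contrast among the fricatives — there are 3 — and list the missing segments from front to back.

/z/, /ʃ/, /ʂ/

bilabial: voiceless /ɸ/, voiced /β/.
alveolar: voiceless /s/, voiced —.
postalveolar: voiceless —, voiced /ʒ/.
retroflex: voiceless —, voiced /ʐ/.
uvular: voiceless /χ/, voiced /ʁ/.
Gaps, from front to back: alveolar lacks voiced (/z/); postalveolar lacks voiceless (/ʃ/); retroflex lacks voiceless (/ʂ/).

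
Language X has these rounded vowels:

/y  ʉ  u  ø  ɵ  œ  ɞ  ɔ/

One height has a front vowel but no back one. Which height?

height            front     central   back    
high              y         ʉ         u       
high-mid          ø         ɵ         —       
low-mid           œ         ɞ         ɔ       
Every height has a back member except high-mid, where /o/ would be expected.

high-mid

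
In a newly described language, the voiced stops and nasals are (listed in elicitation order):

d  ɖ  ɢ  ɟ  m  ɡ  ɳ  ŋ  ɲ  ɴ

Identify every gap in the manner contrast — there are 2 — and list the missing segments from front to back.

/b/, /n/

place of articulation  oral stop  nasal   
bilabial          —         m       
alveolar          d         —       
retroflex         ɖ         ɳ       
palatal           ɟ         ɲ       
velar             ɡ         ŋ       
uvular            ɢ         ɴ       
Gaps, from front to back: bilabial lacks oral stop (/b/); alveolar lacks nasal (/n/).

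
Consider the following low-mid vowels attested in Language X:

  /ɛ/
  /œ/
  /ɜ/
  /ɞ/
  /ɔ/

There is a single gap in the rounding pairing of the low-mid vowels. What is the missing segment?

front: unrounded /ɛ/, rounded /œ/.
central: unrounded /ɜ/, rounded /ɞ/.
back: unrounded —, rounded /ɔ/.
The back row has no unrounded member, so the gap is the back unrounded vowel /ʌ/.

/ʌ/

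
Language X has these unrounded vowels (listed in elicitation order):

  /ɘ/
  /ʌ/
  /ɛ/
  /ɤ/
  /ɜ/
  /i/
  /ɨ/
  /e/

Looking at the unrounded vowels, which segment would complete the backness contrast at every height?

Front: /i/ (high), /e/ (high-mid), /ɛ/ (low-mid).
Central: /ɨ/ (high), /ɘ/ (high-mid), /ɜ/ (low-mid).
Back: /ɤ/ (high-mid), /ʌ/ (low-mid).
The high row has no back member, so the gap is the high back unrounded vowel /ɯ/.

/ɯ/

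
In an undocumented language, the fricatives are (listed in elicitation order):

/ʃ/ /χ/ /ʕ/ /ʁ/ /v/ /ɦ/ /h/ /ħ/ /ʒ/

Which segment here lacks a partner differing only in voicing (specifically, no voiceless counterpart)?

Postalveolar: /ʃ/ ~ /ʒ/
Uvular: /χ/ ~ /ʁ/
Pharyngeal: /ħ/ ~ /ʕ/
Glottal: /h/ ~ /ɦ/
Labiodental: only /v/ (voiced); no voiceless partner.
So /v/ is the unpaired segment.

/v/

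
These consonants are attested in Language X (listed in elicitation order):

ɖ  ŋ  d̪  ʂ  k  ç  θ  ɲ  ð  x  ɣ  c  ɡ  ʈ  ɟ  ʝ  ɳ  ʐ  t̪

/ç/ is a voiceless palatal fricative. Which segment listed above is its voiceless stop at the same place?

The voiceless stop at the same place is a voiceless palatal stop — in this inventory, /c/.

/c/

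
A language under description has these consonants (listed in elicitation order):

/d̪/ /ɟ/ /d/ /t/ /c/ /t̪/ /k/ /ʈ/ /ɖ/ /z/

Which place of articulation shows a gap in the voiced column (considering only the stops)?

velar

dental: voiceless /t̪/, voiced /d̪/.
alveolar: voiceless /t/, voiced /d/.
retroflex: voiceless /ʈ/, voiced /ɖ/.
palatal: voiceless /c/, voiced /ɟ/.
velar: voiceless /k/, voiced —.
Every place of articulation has a voiced member except velar, where /ɡ/ would be expected.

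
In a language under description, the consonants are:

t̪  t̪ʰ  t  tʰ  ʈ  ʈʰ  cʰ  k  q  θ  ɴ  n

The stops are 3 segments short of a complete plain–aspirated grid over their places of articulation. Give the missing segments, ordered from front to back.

/c/, /kʰ/, /qʰ/

place of articulation  plain     aspirated
dental            t̪        t̪ʰ     
alveolar          t         tʰ      
retroflex         ʈ         ʈʰ      
palatal           —         cʰ      
velar             k         —       
uvular            q         —       
Gaps, from front to back: palatal lacks plain (/c/); velar lacks aspirated (/kʰ/); uvular lacks aspirated (/qʰ/).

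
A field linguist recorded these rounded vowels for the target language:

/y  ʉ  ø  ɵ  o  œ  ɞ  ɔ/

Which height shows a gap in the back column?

Front: /y/ (high), /ø/ (high-mid), /œ/ (low-mid).
Central: /ʉ/ (high), /ɵ/ (high-mid), /ɞ/ (low-mid).
Back: /o/ (high-mid), /ɔ/ (low-mid).
Every height has a back member except high, where /u/ would be expected.

high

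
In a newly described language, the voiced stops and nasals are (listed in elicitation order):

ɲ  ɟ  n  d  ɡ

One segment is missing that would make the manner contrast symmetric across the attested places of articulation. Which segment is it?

place of articulation  oral stop  nasal   
alveolar          d         n       
palatal           ɟ         ɲ       
velar             ɡ         —       
The velar row has no nasal member, so the gap is the velar nasal /ŋ/.

/ŋ/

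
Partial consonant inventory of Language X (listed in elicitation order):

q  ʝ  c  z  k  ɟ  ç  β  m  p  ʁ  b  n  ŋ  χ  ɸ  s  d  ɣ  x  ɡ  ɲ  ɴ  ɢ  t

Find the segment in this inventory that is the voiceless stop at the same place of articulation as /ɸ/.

/ɸ/ is a voiceless bilabial fricative.
The voiceless stop at the same place is a voiceless bilabial stop — in this inventory, /p/.

/p/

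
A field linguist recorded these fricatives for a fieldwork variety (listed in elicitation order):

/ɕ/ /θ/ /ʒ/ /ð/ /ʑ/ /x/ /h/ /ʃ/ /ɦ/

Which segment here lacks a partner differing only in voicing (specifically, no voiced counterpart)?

/x/

Dental: /θ/ ~ /ð/
Postalveolar: /ʃ/ ~ /ʒ/
Alveolo-palatal: /ɕ/ ~ /ʑ/
Glottal: /h/ ~ /ɦ/
Velar: only /x/ (voiceless); no voiced partner.
So /x/ is the unpaired segment.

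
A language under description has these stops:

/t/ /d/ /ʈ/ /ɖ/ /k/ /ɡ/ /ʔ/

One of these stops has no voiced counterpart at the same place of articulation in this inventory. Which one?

/ʔ/

Alveolar: /t/ ~ /d/
Retroflex: /ʈ/ ~ /ɖ/
Velar: /k/ ~ /ɡ/
Glottal: only /ʔ/ (voiceless); no voiced partner.
So /ʔ/ is the unpaired segment.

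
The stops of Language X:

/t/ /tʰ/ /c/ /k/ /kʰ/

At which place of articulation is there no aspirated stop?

palatal

Plain: /t/ (alveolar), /c/ (palatal), /k/ (velar).
Aspirated: /tʰ/ (alveolar), /kʰ/ (velar).
Every place of articulation has an aspirated member except palatal, where /cʰ/ would be expected.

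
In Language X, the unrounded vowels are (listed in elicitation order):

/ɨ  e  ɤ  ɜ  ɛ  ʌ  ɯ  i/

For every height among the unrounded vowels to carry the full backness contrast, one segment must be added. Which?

/ɘ/

high: front /i/, central /ɨ/, back /ɯ/.
high-mid: front /e/, central —, back /ɤ/.
low-mid: front /ɛ/, central /ɜ/, back /ʌ/.
The high-mid row has no central member, so the gap is the high-mid central unrounded vowel /ɘ/.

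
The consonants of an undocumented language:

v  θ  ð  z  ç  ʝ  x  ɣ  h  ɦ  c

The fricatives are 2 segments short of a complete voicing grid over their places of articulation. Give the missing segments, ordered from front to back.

place of articulation  voiceless  voiced  
labiodental       —         v       
dental            θ         ð       
alveolar          —         z       
palatal           ç         ʝ       
velar             x         ɣ       
glottal           h         ɦ       
Gaps, from front to back: labiodental lacks voiceless (/f/); alveolar lacks voiceless (/s/).

/f/, /s/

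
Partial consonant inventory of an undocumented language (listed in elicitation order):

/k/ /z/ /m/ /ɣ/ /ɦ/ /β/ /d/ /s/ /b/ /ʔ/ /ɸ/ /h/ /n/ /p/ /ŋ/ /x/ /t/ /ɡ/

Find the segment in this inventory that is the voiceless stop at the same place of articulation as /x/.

/x/ is a voiceless velar fricative.
The voiceless stop at the same place is a voiceless velar stop — in this inventory, /k/.

/k/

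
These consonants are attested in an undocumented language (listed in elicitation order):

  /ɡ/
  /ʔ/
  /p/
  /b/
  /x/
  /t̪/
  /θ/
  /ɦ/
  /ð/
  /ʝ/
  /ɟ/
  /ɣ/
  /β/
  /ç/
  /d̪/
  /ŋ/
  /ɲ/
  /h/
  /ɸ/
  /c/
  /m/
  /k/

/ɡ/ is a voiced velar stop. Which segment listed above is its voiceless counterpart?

/k/

The voiceless counterpart is a voiceless velar stop — in this inventory, /k/.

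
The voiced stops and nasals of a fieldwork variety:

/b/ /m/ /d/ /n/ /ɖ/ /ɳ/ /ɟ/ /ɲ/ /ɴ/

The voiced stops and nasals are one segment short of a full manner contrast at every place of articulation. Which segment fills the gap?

Oral stop: /b/ (bilabial), /d/ (alveolar), /ɖ/ (retroflex), /ɟ/ (palatal).
Nasal: /m/ (bilabial), /n/ (alveolar), /ɳ/ (retroflex), /ɲ/ (palatal), /ɴ/ (uvular).
The uvular row has no oral stop member, so the gap is the uvular oral stop /ɢ/.

/ɢ/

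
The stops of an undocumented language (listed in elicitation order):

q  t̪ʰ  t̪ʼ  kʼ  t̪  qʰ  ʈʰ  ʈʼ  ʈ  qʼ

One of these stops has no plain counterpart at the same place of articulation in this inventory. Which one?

/kʼ/

Dental: /t̪/ ~ /t̪ʰ/ ~ /t̪ʼ/
Retroflex: /ʈ/ ~ /ʈʰ/ ~ /ʈʼ/
Uvular: /q/ ~ /qʰ/ ~ /qʼ/
Velar: only /kʼ/ (ejective); no plain partner.
So /kʼ/ is the unpaired segment.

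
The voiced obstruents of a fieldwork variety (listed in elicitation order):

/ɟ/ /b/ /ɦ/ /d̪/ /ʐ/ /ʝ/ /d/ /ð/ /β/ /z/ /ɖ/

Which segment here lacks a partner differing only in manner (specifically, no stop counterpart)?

/ɦ/

Bilabial: /b/ ~ /β/
Dental: /d̪/ ~ /ð/
Alveolar: /d/ ~ /z/
Retroflex: /ɖ/ ~ /ʐ/
Palatal: /ɟ/ ~ /ʝ/
Glottal: only /ɦ/ (fricative); no stop partner.
So /ɦ/ is the unpaired segment.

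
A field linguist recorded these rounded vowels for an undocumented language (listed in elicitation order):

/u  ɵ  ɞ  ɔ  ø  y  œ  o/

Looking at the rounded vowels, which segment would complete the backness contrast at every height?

high: front /y/, central —, back /u/.
high-mid: front /ø/, central /ɵ/, back /o/.
low-mid: front /œ/, central /ɞ/, back /ɔ/.
The high row has no central member, so the gap is the high central rounded vowel /ʉ/.

/ʉ/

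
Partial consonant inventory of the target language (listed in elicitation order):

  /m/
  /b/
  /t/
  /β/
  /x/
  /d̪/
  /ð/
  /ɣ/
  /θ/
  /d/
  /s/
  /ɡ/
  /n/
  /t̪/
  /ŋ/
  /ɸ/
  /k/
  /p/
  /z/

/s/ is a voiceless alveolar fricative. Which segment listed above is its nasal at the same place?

/n/

The nasal at the same place is an alveolar nasal — in this inventory, /n/.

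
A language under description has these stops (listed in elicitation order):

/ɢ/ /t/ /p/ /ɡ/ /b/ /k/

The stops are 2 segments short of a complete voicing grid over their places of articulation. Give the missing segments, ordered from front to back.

bilabial: voiceless /p/, voiced /b/.
alveolar: voiceless /t/, voiced —.
velar: voiceless /k/, voiced /ɡ/.
uvular: voiceless —, voiced /ɢ/.
Gaps, from front to back: alveolar lacks voiced (/d/); uvular lacks voiceless (/q/).

/d/, /q/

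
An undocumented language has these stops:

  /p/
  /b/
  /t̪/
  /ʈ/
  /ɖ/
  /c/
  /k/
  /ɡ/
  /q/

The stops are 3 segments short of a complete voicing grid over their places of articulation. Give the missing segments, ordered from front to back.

/d̪/, /ɟ/, /ɢ/

bilabial: voiceless /p/, voiced /b/.
dental: voiceless /t̪/, voiced —.
retroflex: voiceless /ʈ/, voiced /ɖ/.
palatal: voiceless /c/, voiced —.
velar: voiceless /k/, voiced /ɡ/.
uvular: voiceless /q/, voiced —.
Gaps, from front to back: dental lacks voiced (/d̪/); palatal lacks voiced (/ɟ/); uvular lacks voiced (/ɢ/).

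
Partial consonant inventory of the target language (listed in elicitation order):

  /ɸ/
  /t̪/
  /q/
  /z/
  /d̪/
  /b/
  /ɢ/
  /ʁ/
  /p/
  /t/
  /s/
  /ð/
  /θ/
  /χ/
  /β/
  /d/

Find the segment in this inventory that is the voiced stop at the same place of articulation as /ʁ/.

/ʁ/ is a voiced uvular fricative.
The voiced stop at the same place is a voiced uvular stop — in this inventory, /ɢ/.

/ɢ/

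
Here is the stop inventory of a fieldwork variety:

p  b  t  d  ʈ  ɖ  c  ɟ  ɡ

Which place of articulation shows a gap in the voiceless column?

bilabial: voiceless /p/, voiced /b/.
alveolar: voiceless /t/, voiced /d/.
retroflex: voiceless /ʈ/, voiced /ɖ/.
palatal: voiceless /c/, voiced /ɟ/.
velar: voiceless —, voiced /ɡ/.
Every place of articulation has a voiceless member except velar, where /k/ would be expected.

velar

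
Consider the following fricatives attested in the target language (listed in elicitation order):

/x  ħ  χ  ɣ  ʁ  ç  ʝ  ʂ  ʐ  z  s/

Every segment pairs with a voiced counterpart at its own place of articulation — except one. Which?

Alveolar: /s/ ~ /z/
Retroflex: /ʂ/ ~ /ʐ/
Palatal: /ç/ ~ /ʝ/
Velar: /x/ ~ /ɣ/
Uvular: /χ/ ~ /ʁ/
Pharyngeal: only /ħ/ (voiceless); no voiced partner.
So /ħ/ is the unpaired segment.

/ħ/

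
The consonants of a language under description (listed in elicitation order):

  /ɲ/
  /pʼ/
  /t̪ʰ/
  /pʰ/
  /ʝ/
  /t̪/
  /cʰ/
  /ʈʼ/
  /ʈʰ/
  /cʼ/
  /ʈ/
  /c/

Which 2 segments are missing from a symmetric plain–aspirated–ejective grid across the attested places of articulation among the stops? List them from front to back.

Plain: /t̪/ (dental), /ʈ/ (retroflex), /c/ (palatal).
Aspirated: /pʰ/ (bilabial), /t̪ʰ/ (dental), /ʈʰ/ (retroflex), /cʰ/ (palatal).
Ejective: /pʼ/ (bilabial), /ʈʼ/ (retroflex), /cʼ/ (palatal).
Gaps, from front to back: bilabial lacks plain (/p/); dental lacks ejective (/t̪ʼ/).

/p/, /t̪ʼ/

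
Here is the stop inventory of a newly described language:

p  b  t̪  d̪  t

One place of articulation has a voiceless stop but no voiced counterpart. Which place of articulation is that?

alveolar

bilabial: voiceless /p/, voiced /b/.
dental: voiceless /t̪/, voiced /d̪/.
alveolar: voiceless /t/, voiced —.
Every place of articulation has a voiced member except alveolar, where /d/ would be expected.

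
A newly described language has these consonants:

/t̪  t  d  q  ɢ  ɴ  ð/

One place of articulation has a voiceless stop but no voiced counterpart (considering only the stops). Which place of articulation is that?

Voiceless: /t̪/ (dental), /t/ (alveolar), /q/ (uvular).
Voiced: /d/ (alveolar), /ɢ/ (uvular).
Every place of articulation has a voiced member except dental, where /d̪/ would be expected.

dental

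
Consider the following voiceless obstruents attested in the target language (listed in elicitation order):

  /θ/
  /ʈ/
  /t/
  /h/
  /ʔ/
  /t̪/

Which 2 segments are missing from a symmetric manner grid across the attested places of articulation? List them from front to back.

place of articulation  stop      fricative
dental            t̪        θ       
alveolar          t         —       
retroflex         ʈ         —       
glottal           ʔ         h       
Gaps, from front to back: alveolar lacks fricative (/s/); retroflex lacks fricative (/ʂ/).

/s/, /ʂ/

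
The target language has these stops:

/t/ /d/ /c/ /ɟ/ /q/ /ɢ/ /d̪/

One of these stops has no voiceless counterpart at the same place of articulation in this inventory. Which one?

/d̪/

Alveolar: /t/ ~ /d/
Palatal: /c/ ~ /ɟ/
Uvular: /q/ ~ /ɢ/
Dental: only /d̪/ (voiced); no voiceless partner.
So /d̪/ is the unpaired segment.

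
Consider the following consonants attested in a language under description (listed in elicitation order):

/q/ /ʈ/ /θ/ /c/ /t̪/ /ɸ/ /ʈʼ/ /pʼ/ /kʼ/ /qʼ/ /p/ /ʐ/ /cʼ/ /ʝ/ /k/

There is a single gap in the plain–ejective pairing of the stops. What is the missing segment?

bilabial: plain /p/, ejective /pʼ/.
dental: plain /t̪/, ejective —.
retroflex: plain /ʈ/, ejective /ʈʼ/.
palatal: plain /c/, ejective /cʼ/.
velar: plain /k/, ejective /kʼ/.
uvular: plain /q/, ejective /qʼ/.
The dental row has no ejective member, so the gap is the ejective dental stop /t̪ʼ/.

/t̪ʼ/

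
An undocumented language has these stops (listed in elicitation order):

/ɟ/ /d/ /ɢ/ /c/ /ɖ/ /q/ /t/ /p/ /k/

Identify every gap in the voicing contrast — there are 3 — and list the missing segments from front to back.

/b/, /ʈ/, /ɡ/

Voiceless: /p/ (bilabial), /t/ (alveolar), /c/ (palatal), /k/ (velar), /q/ (uvular).
Voiced: /d/ (alveolar), /ɖ/ (retroflex), /ɟ/ (palatal), /ɢ/ (uvular).
Gaps, from front to back: bilabial lacks voiced (/b/); retroflex lacks voiceless (/ʈ/); velar lacks voiced (/ɡ/).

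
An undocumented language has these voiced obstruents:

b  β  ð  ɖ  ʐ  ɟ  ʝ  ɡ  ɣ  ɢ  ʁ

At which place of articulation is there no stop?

Stop: /b/ (bilabial), /ɖ/ (retroflex), /ɟ/ (palatal), /ɡ/ (velar), /ɢ/ (uvular).
Fricative: /β/ (bilabial), /ð/ (dental), /ʐ/ (retroflex), /ʝ/ (palatal), /ɣ/ (velar), /ʁ/ (uvular).
Every place of articulation has a stop member except dental, where /d̪/ would be expected.

dental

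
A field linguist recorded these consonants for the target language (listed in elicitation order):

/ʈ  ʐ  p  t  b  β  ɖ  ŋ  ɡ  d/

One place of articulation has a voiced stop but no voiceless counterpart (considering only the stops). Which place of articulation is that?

velar

Voiceless: /p/ (bilabial), /t/ (alveolar), /ʈ/ (retroflex).
Voiced: /b/ (bilabial), /d/ (alveolar), /ɖ/ (retroflex), /ɡ/ (velar).
Every place of articulation has a voiceless member except velar, where /k/ would be expected.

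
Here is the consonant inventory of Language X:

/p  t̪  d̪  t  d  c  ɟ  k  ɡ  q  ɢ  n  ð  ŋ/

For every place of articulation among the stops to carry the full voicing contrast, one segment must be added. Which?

/b/

Voiceless: /p/ (bilabial), /t̪/ (dental), /t/ (alveolar), /c/ (palatal), /k/ (velar), /q/ (uvular).
Voiced: /d̪/ (dental), /d/ (alveolar), /ɟ/ (palatal), /ɡ/ (velar), /ɢ/ (uvular).
The bilabial row has no voiced member, so the gap is the voiced bilabial stop /b/.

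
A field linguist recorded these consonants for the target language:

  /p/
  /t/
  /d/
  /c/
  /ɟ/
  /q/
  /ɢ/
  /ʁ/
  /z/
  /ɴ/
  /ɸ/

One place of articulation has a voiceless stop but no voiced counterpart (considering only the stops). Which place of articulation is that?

bilabial: voiceless /p/, voiced —.
alveolar: voiceless /t/, voiced /d/.
palatal: voiceless /c/, voiced /ɟ/.
uvular: voiceless /q/, voiced /ɢ/.
Every place of articulation has a voiced member except bilabial, where /b/ would be expected.

bilabial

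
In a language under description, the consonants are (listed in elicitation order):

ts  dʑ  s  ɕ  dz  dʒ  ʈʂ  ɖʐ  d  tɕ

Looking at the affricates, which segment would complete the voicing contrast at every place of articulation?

/tʃ/

place of articulation  voiceless  voiced  
alveolar          ts        dz      
postalveolar      —         dʒ      
retroflex         ʈʂ        ɖʐ      
alveolo-palatal   tɕ        dʑ      
The postalveolar row has no voiceless member, so the gap is the voiceless postalveolar affricate /tʃ/.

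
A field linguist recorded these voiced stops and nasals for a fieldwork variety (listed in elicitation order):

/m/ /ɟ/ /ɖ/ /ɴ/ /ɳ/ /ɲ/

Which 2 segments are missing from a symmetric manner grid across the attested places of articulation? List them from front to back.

/b/, /ɢ/

Oral stop: /ɖ/ (retroflex), /ɟ/ (palatal).
Nasal: /m/ (bilabial), /ɳ/ (retroflex), /ɲ/ (palatal), /ɴ/ (uvular).
Gaps, from front to back: bilabial lacks oral stop (/b/); uvular lacks oral stop (/ɢ/).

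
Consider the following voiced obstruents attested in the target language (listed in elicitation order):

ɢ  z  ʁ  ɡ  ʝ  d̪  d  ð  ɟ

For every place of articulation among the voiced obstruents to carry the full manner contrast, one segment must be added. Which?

Stop: /d̪/ (dental), /d/ (alveolar), /ɟ/ (palatal), /ɡ/ (velar), /ɢ/ (uvular).
Fricative: /ð/ (dental), /z/ (alveolar), /ʝ/ (palatal), /ʁ/ (uvular).
The velar row has no fricative member, so the gap is the velar fricative /ɣ/.

/ɣ/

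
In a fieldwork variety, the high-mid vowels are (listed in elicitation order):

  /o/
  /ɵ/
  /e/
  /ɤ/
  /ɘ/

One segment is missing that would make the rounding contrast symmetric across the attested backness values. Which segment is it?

Unrounded: /e/ (front), /ɘ/ (central), /ɤ/ (back).
Rounded: /ɵ/ (central), /o/ (back).
The front row has no rounded member, so the gap is the front rounded vowel /ø/.

/ø/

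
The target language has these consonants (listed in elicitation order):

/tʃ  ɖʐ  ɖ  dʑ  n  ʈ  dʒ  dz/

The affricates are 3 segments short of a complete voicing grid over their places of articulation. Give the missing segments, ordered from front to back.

alveolar: voiceless —, voiced /dz/.
postalveolar: voiceless /tʃ/, voiced /dʒ/.
retroflex: voiceless —, voiced /ɖʐ/.
alveolo-palatal: voiceless —, voiced /dʑ/.
Gaps, from front to back: alveolar lacks voiceless (/ts/); retroflex lacks voiceless (/ʈʂ/); alveolo-palatal lacks voiceless (/tɕ/).

/ts/, /ʈʂ/, /tɕ/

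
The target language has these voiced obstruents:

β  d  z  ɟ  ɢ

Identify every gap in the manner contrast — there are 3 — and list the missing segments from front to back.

Stop: /d/ (alveolar), /ɟ/ (palatal), /ɢ/ (uvular).
Fricative: /β/ (bilabial), /z/ (alveolar).
Gaps, from front to back: bilabial lacks stop (/b/); palatal lacks fricative (/ʝ/); uvular lacks fricative (/ʁ/).

/b/, /ʝ/, /ʁ/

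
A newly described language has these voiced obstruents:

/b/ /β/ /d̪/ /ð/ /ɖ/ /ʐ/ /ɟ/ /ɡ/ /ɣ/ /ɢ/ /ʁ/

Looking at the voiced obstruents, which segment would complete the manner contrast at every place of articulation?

/ʝ/

Stop: /b/ (bilabial), /d̪/ (dental), /ɖ/ (retroflex), /ɟ/ (palatal), /ɡ/ (velar), /ɢ/ (uvular).
Fricative: /β/ (bilabial), /ð/ (dental), /ʐ/ (retroflex), /ɣ/ (velar), /ʁ/ (uvular).
The palatal row has no fricative member, so the gap is the palatal fricative /ʝ/.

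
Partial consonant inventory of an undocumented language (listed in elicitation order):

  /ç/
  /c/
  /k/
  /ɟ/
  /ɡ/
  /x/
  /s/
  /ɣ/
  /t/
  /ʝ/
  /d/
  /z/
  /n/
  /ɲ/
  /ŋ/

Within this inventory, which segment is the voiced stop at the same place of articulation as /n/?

/n/ is an alveolar nasal.
The voiced stop at the same place is a voiced alveolar stop — in this inventory, /d/.

/d/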